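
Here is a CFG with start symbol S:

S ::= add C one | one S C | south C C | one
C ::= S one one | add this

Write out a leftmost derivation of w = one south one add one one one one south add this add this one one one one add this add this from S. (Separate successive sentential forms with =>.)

S => one S C => one south C C C => one south S one one C C => one south one S C one one C C => one south one add C one C one one C C => one south one add S one one one C one one C C => one south one add one one one one C one one C C => one south one add one one one one S one one one one C C => one south one add one one one one south C C one one one one C C => one south one add one one one one south add this C one one one one C C => one south one add one one one one south add this add this one one one one C C => one south one add one one one one south add this add this one one one one add this C => one south one add one one one one south add this add this one one one one add this add this

S => one S C   [S ::= one S C]
one S C => one south C C C   [S ::= south C C]
one south C C C => one south S one one C C   [C ::= S one one]
one south S one one C C => one south one S C one one C C   [S ::= one S C]
one south one S C one one C C => one south one add C one C one one C C   [S ::= add C one]
one south one add C one C one one C C => one south one add S one one one C one one C C   [C ::= S one one]
one south one add S one one one C one one C C => one south one add one one one one C one one C C   [S ::= one]
one south one add one one one one C one one C C => one south one add one one one one S one one one one C C   [C ::= S one one]
one south one add one one one one S one one one one C C => one south one add one one one one south C C one one one one C C   [S ::= south C C]
one south one add one one one one south C C one one one one C C => one south one add one one one one south add this C one one one one C C   [C ::= add this]
one south one add one one one one south add this C one one one one C C => one south one add one one one one south add this add this one one one one C C   [C ::= add this]
one south one add one one one one south add this add this one one one one C C => one south one add one one one one south add this add this one one one one add this C   [C ::= add this]
one south one add one one one one south add this add this one one one one add this C => one south one add one one one one south add this add this one one one one add this add this   [C ::= add this]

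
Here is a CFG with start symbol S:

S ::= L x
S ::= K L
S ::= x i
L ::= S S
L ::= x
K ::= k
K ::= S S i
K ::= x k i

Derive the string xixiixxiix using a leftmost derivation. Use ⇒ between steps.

S ⇒ KL ⇒ SSiL ⇒ KLSiL ⇒ SSiLSiL ⇒ xiSiLSiL ⇒ xixiiLSiL ⇒ xixiixSiL ⇒ xixiixxiiL ⇒ xixiixxiix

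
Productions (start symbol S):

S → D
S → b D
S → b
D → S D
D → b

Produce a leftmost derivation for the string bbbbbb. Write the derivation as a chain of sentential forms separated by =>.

S => D => SD => bDD => bbD => bbSD => bbDD => bbSDD => bbbDD => bbbSDD => bbbbDD => bbbbbD => bbbbbb

S => D   [S → D]
D => SD   [D → S D]
SD => bDD   [S → b D]
bDD => bbD   [D → b]
bbD => bbSD   [D → S D]
bbSD => bbDD   [S → D]
bbDD => bbSDD   [D → S D]
bbSDD => bbbDD   [S → b]
bbbDD => bbbSDD   [D → S D]
bbbSDD => bbbbDD   [S → b]
bbbbDD => bbbbbD   [D → b]
bbbbbD => bbbbbb   [D → b]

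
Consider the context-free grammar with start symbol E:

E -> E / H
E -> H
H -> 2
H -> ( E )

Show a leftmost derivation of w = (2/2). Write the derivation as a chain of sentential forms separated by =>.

E => H   [E -> H]
H => (E)   [H -> ( E )]
(E) => (E/H)   [E -> E / H]
(E/H) => (H/H)   [E -> H]
(H/H) => (2/H)   [H -> 2]
(2/H) => (2/2)   [H -> 2]

E=>H=>(E)=>(E/H)=>(H/H)=>(2/H)=>(2/2)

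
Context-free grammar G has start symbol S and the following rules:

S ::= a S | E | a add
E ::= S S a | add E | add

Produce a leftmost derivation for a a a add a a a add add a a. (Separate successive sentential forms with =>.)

S => a S => a E => a S S a => a a S S a => a a a add S a => a a a add E a => a a a add S S a a => a a a add a S S a a => a a a add a a S S a a => a a a add a a a add S a a => a a a add a a a add E a a => a a a add a a a add add a a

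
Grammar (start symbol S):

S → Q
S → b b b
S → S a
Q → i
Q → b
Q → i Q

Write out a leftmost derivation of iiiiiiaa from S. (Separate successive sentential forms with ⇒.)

S ⇒ Sa   [S → S a]
Sa ⇒ Saa   [S → S a]
Saa ⇒ Qaa   [S → Q]
Qaa ⇒ iQaa   [Q → i Q]
iQaa ⇒ iiQaa   [Q → i Q]
iiQaa ⇒ iiiQaa   [Q → i Q]
iiiQaa ⇒ iiiiQaa   [Q → i Q]
iiiiQaa ⇒ iiiiiQaa   [Q → i Q]
iiiiiQaa ⇒ iiiiiiaa   [Q → i]

S ⇒ Sa ⇒ Saa ⇒ Qaa ⇒ iQaa ⇒ iiQaa ⇒ iiiQaa ⇒ iiiiQaa ⇒ iiiiiQaa ⇒ iiiiiiaa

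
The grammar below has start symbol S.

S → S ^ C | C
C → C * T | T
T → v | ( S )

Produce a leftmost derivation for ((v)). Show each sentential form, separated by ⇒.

S ⇒ C ⇒ T ⇒ (S) ⇒ (C) ⇒ (T) ⇒ ((S)) ⇒ ((C)) ⇒ ((T)) ⇒ ((v))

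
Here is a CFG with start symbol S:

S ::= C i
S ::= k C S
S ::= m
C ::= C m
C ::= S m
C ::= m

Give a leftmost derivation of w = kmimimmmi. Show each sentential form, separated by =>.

S => Ci   [S ::= C i]
Ci => Smi   [C ::= S m]
Smi => kCSmi   [S ::= k C S]
kCSmi => kSmSmi   [C ::= S m]
kSmSmi => kCimSmi   [S ::= C i]
kCimSmi => kSmimSmi   [C ::= S m]
kSmimSmi => kCimimSmi   [S ::= C i]
kCimimSmi => kmimimSmi   [C ::= m]
kmimimSmi => kmimimmmi   [S ::= m]

S=>Ci=>Smi=>kCSmi=>kSmSmi=>kCimSmi=>kSmimSmi=>kCimimSmi=>kmimimSmi=>kmimimmmi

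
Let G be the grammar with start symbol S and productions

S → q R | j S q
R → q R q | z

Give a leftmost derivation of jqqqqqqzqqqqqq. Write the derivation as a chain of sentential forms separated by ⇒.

S ⇒ jSq ⇒ jqRq ⇒ jqqRqq ⇒ jqqqRqqq ⇒ jqqqqRqqqq ⇒ jqqqqqRqqqqq ⇒ jqqqqqqRqqqqqq ⇒ jqqqqqqzqqqqqq

S ⇒ jSq   [S → j S q]
jSq ⇒ jqRq   [S → q R]
jqRq ⇒ jqqRqq   [R → q R q]
jqqRqq ⇒ jqqqRqqq   [R → q R q]
jqqqRqqq ⇒ jqqqqRqqqq   [R → q R q]
jqqqqRqqqq ⇒ jqqqqqRqqqqq   [R → q R q]
jqqqqqRqqqqq ⇒ jqqqqqqRqqqqqq   [R → q R q]
jqqqqqqRqqqqqq ⇒ jqqqqqqzqqqqqq   [R → z]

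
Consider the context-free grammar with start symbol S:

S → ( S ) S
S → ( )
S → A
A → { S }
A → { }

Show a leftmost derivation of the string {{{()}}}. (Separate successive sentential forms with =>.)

S => A => {S} => {A} => {{S}} => {{A}} => {{{S}}} => {{{()}}}

S => A   [S → A]
A => {S}   [A → { S }]
{S} => {A}   [S → A]
{A} => {{S}}   [A → { S }]
{{S}} => {{A}}   [S → A]
{{A}} => {{{S}}}   [A → { S }]
{{{S}}} => {{{()}}}   [S → ( )]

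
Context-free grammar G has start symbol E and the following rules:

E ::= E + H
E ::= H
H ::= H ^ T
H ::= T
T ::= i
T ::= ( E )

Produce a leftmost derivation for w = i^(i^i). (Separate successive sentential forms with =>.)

E=>H=>H^T=>T^T=>i^T=>i^(E)=>i^(H)=>i^(H^T)=>i^(T^T)=>i^(i^T)=>i^(i^i)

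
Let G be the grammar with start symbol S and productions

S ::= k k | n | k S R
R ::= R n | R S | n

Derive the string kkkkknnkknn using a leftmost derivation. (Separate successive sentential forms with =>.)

S => kSR   [S ::= k S R]
kSR => kkSRR   [S ::= k S R]
kkSRR => kkkSRRR   [S ::= k S R]
kkkSRRR => kkkkkRRR   [S ::= k k]
kkkkkRRR => kkkkkRSRR   [R ::= R S]
kkkkkRSRR => kkkkkRnSRR   [R ::= R n]
kkkkkRnSRR => kkkkknnSRR   [R ::= n]
kkkkknnSRR => kkkkknnkkRR   [S ::= k k]
kkkkknnkkRR => kkkkknnkknR   [R ::= n]
kkkkknnkknR => kkkkknnkknn   [R ::= n]

S=>kSR=>kkSRR=>kkkSRRR=>kkkkkRRR=>kkkkkRSRR=>kkkkkRnSRR=>kkkkknnSRR=>kkkkknnkkRR=>kkkkknnkknR=>kkkkknnkknn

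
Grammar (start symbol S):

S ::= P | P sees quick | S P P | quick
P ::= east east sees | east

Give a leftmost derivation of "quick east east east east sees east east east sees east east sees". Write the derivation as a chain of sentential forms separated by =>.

S => S P P => S P P P P => S P P P P P P => quick P P P P P P => quick east P P P P P => quick east east P P P P => quick east east east east sees P P P => quick east east east east sees east P P => quick east east east east sees east east east sees P => quick east east east east sees east east east sees east east sees

S => S P P   [S ::= S P P]
S P P => S P P P P   [S ::= S P P]
S P P P P => S P P P P P P   [S ::= S P P]
S P P P P P P => quick P P P P P P   [S ::= quick]
quick P P P P P P => quick east P P P P P   [P ::= east]
quick east P P P P P => quick east east P P P P   [P ::= east]
quick east east P P P P => quick east east east east sees P P P   [P ::= east east sees]
quick east east east east sees P P P => quick east east east east sees east P P   [P ::= east]
quick east east east east sees east P P => quick east east east east sees east east east sees P   [P ::= east east sees]
quick east east east east sees east east east sees P => quick east east east east sees east east east sees east east sees   [P ::= east east sees]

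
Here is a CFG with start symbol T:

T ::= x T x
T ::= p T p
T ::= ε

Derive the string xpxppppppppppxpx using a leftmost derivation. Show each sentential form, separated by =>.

T => xTx   [T ::= x T x]
xTx => xpTpx   [T ::= p T p]
xpTpx => xpxTxpx   [T ::= x T x]
xpxTxpx => xpxpTpxpx   [T ::= p T p]
xpxpTpxpx => xpxppTppxpx   [T ::= p T p]
xpxppTppxpx => xpxpppTpppxpx   [T ::= p T p]
xpxpppTpppxpx => xpxppppTppppxpx   [T ::= p T p]
xpxppppTppppxpx => xpxpppppTpppppxpx   [T ::= p T p]
xpxpppppTpppppxpx => xpxppppppppppxpx   [T ::= ε]

T => xTx => xpTpx => xpxTxpx => xpxpTpxpx => xpxppTppxpx => xpxpppTpppxpx => xpxppppTppppxpx => xpxpppppTpppppxpx => xpxppppppppppxpx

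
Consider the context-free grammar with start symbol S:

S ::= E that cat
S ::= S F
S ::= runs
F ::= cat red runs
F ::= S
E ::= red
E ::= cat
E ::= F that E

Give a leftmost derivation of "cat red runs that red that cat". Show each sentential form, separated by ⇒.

S ⇒ E that cat ⇒ F that E that cat ⇒ cat red runs that E that cat ⇒ cat red runs that red that cat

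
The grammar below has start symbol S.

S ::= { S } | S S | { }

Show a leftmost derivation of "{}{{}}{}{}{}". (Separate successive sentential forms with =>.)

S => SS => SSS => SSSS => SSSSS => {}SSSS => {}{S}SSS => {}{{}}SSS => {}{{}}{}SS => {}{{}}{}{}S => {}{{}}{}{}{}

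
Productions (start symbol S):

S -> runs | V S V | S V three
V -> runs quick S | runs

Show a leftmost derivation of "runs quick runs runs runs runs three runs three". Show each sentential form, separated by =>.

S => S V three   [S -> S V three]
S V three => S V three V three   [S -> S V three]
S V three V three => V S V V three V three   [S -> V S V]
V S V V three V three => runs quick S S V V three V three   [V -> runs quick S]
runs quick S S V V three V three => runs quick runs S V V three V three   [S -> runs]
runs quick runs S V V three V three => runs quick runs runs V V three V three   [S -> runs]
runs quick runs runs V V three V three => runs quick runs runs runs V three V three   [V -> runs]
runs quick runs runs runs V three V three => runs quick runs runs runs runs three V three   [V -> runs]
runs quick runs runs runs runs three V three => runs quick runs runs runs runs three runs three   [V -> runs]

S => S V three => S V three V three => V S V V three V three => runs quick S S V V three V three => runs quick runs S V V three V three => runs quick runs runs V V three V three => runs quick runs runs runs V three V three => runs quick runs runs runs runs three V three => runs quick runs runs runs runs three runs three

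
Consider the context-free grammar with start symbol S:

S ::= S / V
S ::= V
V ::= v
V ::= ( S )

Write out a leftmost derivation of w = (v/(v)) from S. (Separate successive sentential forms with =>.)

S => V => (S) => (S/V) => (V/V) => (v/V) => (v/(S)) => (v/(V)) => (v/(v))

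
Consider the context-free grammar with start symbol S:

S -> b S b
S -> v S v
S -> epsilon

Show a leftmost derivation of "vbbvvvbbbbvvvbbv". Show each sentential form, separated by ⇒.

S ⇒ vSv ⇒ vbSbv ⇒ vbbSbbv ⇒ vbbvSvbbv ⇒ vbbvvSvvbbv ⇒ vbbvvvSvvvbbv ⇒ vbbvvvbSbvvvbbv ⇒ vbbvvvbbSbbvvvbbv ⇒ vbbvvvbbbbvvvbbv

S ⇒ vSv   [S -> v S v]
vSv ⇒ vbSbv   [S -> b S b]
vbSbv ⇒ vbbSbbv   [S -> b S b]
vbbSbbv ⇒ vbbvSvbbv   [S -> v S v]
vbbvSvbbv ⇒ vbbvvSvvbbv   [S -> v S v]
vbbvvSvvbbv ⇒ vbbvvvSvvvbbv   [S -> v S v]
vbbvvvSvvvbbv ⇒ vbbvvvbSbvvvbbv   [S -> b S b]
vbbvvvbSbvvvbbv ⇒ vbbvvvbbSbbvvvbbv   [S -> b S b]
vbbvvvbbSbbvvvbbv ⇒ vbbvvvbbbbvvvbbv   [S -> epsilon]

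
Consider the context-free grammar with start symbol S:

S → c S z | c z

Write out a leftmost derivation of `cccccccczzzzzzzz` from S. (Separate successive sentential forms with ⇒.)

S ⇒ cSz ⇒ ccSzz ⇒ cccSzzz ⇒ ccccSzzzz ⇒ cccccSzzzzz ⇒ ccccccSzzzzzz ⇒ cccccccSzzzzzzz ⇒ cccccccczzzzzzzz

S ⇒ cSz   [S → c S z]
cSz ⇒ ccSzz   [S → c S z]
ccSzz ⇒ cccSzzz   [S → c S z]
cccSzzz ⇒ ccccSzzzz   [S → c S z]
ccccSzzzz ⇒ cccccSzzzzz   [S → c S z]
cccccSzzzzz ⇒ ccccccSzzzzzz   [S → c S z]
ccccccSzzzzzz ⇒ cccccccSzzzzzzz   [S → c S z]
cccccccSzzzzzzz ⇒ cccccccczzzzzzzz   [S → c z]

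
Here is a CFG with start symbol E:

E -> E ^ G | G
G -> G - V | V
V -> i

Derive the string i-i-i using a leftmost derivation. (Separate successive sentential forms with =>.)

E=>G=>G-V=>G-V-V=>V-V-V=>i-V-V=>i-i-V=>i-i-i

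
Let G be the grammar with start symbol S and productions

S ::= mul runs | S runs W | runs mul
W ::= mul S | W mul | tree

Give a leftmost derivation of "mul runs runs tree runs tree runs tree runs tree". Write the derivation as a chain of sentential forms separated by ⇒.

S ⇒ S runs W ⇒ S runs W runs W ⇒ S runs W runs W runs W ⇒ S runs W runs W runs W runs W ⇒ mul runs runs W runs W runs W runs W ⇒ mul runs runs tree runs W runs W runs W ⇒ mul runs runs tree runs tree runs W runs W ⇒ mul runs runs tree runs tree runs tree runs W ⇒ mul runs runs tree runs tree runs tree runs tree

S ⇒ S runs W   [S ::= S runs W]
S runs W ⇒ S runs W runs W   [S ::= S runs W]
S runs W runs W ⇒ S runs W runs W runs W   [S ::= S runs W]
S runs W runs W runs W ⇒ S runs W runs W runs W runs W   [S ::= S runs W]
S runs W runs W runs W runs W ⇒ mul runs runs W runs W runs W runs W   [S ::= mul runs]
mul runs runs W runs W runs W runs W ⇒ mul runs runs tree runs W runs W runs W   [W ::= tree]
mul runs runs tree runs W runs W runs W ⇒ mul runs runs tree runs tree runs W runs W   [W ::= tree]
mul runs runs tree runs tree runs W runs W ⇒ mul runs runs tree runs tree runs tree runs W   [W ::= tree]
mul runs runs tree runs tree runs tree runs W ⇒ mul runs runs tree runs tree runs tree runs tree   [W ::= tree]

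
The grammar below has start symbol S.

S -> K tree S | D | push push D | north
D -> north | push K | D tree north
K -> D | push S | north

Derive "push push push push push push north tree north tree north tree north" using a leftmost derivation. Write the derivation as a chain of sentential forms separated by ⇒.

S ⇒ push push D   [S -> push push D]
push push D ⇒ push push D tree north   [D -> D tree north]
push push D tree north ⇒ push push push K tree north   [D -> push K]
push push push K tree north ⇒ push push push D tree north   [K -> D]
push push push D tree north ⇒ push push push push K tree north   [D -> push K]
push push push push K tree north ⇒ push push push push D tree north   [K -> D]
push push push push D tree north ⇒ push push push push D tree north tree north   [D -> D tree north]
push push push push D tree north tree north ⇒ push push push push push K tree north tree north   [D -> push K]
push push push push push K tree north tree north ⇒ push push push push push D tree north tree north   [K -> D]
push push push push push D tree north tree north ⇒ push push push push push D tree north tree north tree north   [D -> D tree north]
push push push push push D tree north tree north tree north ⇒ push push push push push push K tree north tree north tree north   [D -> push K]
push push push push push push K tree north tree north tree north ⇒ push push push push push push north tree north tree north tree north   [K -> north]

S ⇒ push push D ⇒ push push D tree north ⇒ push push push K tree north ⇒ push push push D tree north ⇒ push push push push K tree north ⇒ push push push push D tree north ⇒ push push push push D tree north tree north ⇒ push push push push push K tree north tree north ⇒ push push push push push D tree north tree north ⇒ push push push push push D tree north tree north tree north ⇒ push push push push push push K tree north tree north tree north ⇒ push push push push push push north tree north tree north tree north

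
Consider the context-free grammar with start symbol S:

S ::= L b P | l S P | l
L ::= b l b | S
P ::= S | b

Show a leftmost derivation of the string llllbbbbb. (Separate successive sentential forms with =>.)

S => lSP   [S ::= l S P]
lSP => lLbPP   [S ::= L b P]
lLbPP => lSbPP   [L ::= S]
lSbPP => llSPbPP   [S ::= l S P]
llSPbPP => lllSPPbPP   [S ::= l S P]
lllSPPbPP => llllPPbPP   [S ::= l]
llllPPbPP => llllbPbPP   [P ::= b]
llllbPbPP => llllbbbPP   [P ::= b]
llllbbbPP => llllbbbbP   [P ::= b]
llllbbbbP => llllbbbbb   [P ::= b]

S => lSP => lLbPP => lSbPP => llSPbPP => lllSPPbPP => llllPPbPP => llllbPbPP => llllbbbPP => llllbbbbP => llllbbbbb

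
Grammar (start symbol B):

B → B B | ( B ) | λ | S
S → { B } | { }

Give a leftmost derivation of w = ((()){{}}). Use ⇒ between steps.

B ⇒ (B) ⇒ (BB) ⇒ ((B)B) ⇒ (((B))B) ⇒ ((())B) ⇒ ((())S) ⇒ ((()){B}) ⇒ ((()){BB}) ⇒ ((()){SB}) ⇒ ((()){{B}B}) ⇒ ((()){{}B}) ⇒ ((()){{}})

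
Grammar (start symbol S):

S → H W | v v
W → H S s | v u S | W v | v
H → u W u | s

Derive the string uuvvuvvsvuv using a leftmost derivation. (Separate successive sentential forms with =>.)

S => HW   [S → H W]
HW => uWuW   [H → u W u]
uWuW => uWvuW   [W → W v]
uWvuW => uHSsvuW   [W → H S s]
uHSsvuW => uuWuSsvuW   [H → u W u]
uuWuSsvuW => uuWvuSsvuW   [W → W v]
uuWvuSsvuW => uuvvuSsvuW   [W → v]
uuvvuSsvuW => uuvvuvvsvuW   [S → v v]
uuvvuvvsvuW => uuvvuvvsvuv   [W → v]

S => HW => uWuW => uWvuW => uHSsvuW => uuWuSsvuW => uuWvuSsvuW => uuvvuSsvuW => uuvvuvvsvuW => uuvvuvvsvuv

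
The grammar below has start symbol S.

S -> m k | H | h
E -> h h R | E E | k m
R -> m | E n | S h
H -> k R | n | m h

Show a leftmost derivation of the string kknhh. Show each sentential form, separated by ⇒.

S⇒H⇒kR⇒kSh⇒kHh⇒kkRh⇒kkShh⇒kkHhh⇒kknhh

S ⇒ H   [S -> H]
H ⇒ kR   [H -> k R]
kR ⇒ kSh   [R -> S h]
kSh ⇒ kHh   [S -> H]
kHh ⇒ kkRh   [H -> k R]
kkRh ⇒ kkShh   [R -> S h]
kkShh ⇒ kkHhh   [S -> H]
kkHhh ⇒ kknhh   [H -> n]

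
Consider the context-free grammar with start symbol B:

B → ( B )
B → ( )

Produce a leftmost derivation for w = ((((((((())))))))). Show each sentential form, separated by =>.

B => (B) => ((B)) => (((B))) => ((((B)))) => (((((B))))) => ((((((B)))))) => (((((((B))))))) => ((((((((B)))))))) => ((((((((()))))))))

B => (B)   [B → ( B )]
(B) => ((B))   [B → ( B )]
((B)) => (((B)))   [B → ( B )]
(((B))) => ((((B))))   [B → ( B )]
((((B)))) => (((((B)))))   [B → ( B )]
(((((B))))) => ((((((B))))))   [B → ( B )]
((((((B)))))) => (((((((B)))))))   [B → ( B )]
(((((((B))))))) => ((((((((B))))))))   [B → ( B )]
((((((((B)))))))) => ((((((((()))))))))   [B → ( )]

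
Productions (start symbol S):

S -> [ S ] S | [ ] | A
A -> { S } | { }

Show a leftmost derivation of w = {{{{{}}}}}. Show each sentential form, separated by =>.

S => A   [S -> A]
A => {S}   [A -> { S }]
{S} => {A}   [S -> A]
{A} => {{S}}   [A -> { S }]
{{S}} => {{A}}   [S -> A]
{{A}} => {{{S}}}   [A -> { S }]
{{{S}}} => {{{A}}}   [S -> A]
{{{A}}} => {{{{S}}}}   [A -> { S }]
{{{{S}}}} => {{{{A}}}}   [S -> A]
{{{{A}}}} => {{{{{}}}}}   [A -> { }]

S => A => {S} => {A} => {{S}} => {{A}} => {{{S}}} => {{{A}}} => {{{{S}}}} => {{{{A}}}} => {{{{{}}}}}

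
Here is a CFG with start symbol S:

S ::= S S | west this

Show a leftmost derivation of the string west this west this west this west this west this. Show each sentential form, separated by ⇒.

S ⇒ S S ⇒ S S S ⇒ S S S S ⇒ S S S S S ⇒ west this S S S S ⇒ west this west this S S S ⇒ west this west this west this S S ⇒ west this west this west this west this S ⇒ west this west this west this west this west this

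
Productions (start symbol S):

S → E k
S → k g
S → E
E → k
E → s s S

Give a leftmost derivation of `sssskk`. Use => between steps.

S => E => ssS => ssEk => ssssSk => ssssEk => sssskk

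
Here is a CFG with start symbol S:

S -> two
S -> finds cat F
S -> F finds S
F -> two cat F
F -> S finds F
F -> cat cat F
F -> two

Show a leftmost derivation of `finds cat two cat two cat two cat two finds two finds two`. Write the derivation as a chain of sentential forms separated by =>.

S => finds cat F => finds cat two cat F => finds cat two cat two cat F => finds cat two cat two cat S finds F => finds cat two cat two cat F finds S finds F => finds cat two cat two cat two cat F finds S finds F => finds cat two cat two cat two cat two finds S finds F => finds cat two cat two cat two cat two finds two finds F => finds cat two cat two cat two cat two finds two finds two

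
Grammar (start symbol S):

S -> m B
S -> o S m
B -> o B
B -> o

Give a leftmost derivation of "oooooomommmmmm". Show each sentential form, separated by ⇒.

S ⇒ oSm ⇒ ooSmm ⇒ oooSmmm ⇒ ooooSmmmm ⇒ oooooSmmmmm ⇒ ooooooSmmmmmm ⇒ oooooomBmmmmmm ⇒ oooooomommmmmm

S ⇒ oSm   [S -> o S m]
oSm ⇒ ooSmm   [S -> o S m]
ooSmm ⇒ oooSmmm   [S -> o S m]
oooSmmm ⇒ ooooSmmmm   [S -> o S m]
ooooSmmmm ⇒ oooooSmmmmm   [S -> o S m]
oooooSmmmmm ⇒ ooooooSmmmmmm   [S -> o S m]
ooooooSmmmmmm ⇒ oooooomBmmmmmm   [S -> m B]
oooooomBmmmmmm ⇒ oooooomommmmmm   [B -> o]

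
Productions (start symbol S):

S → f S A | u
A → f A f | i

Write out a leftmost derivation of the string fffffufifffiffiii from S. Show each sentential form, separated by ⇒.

S ⇒ fSA   [S → f S A]
fSA ⇒ ffSAA   [S → f S A]
ffSAA ⇒ fffSAAA   [S → f S A]
fffSAAA ⇒ ffffSAAAA   [S → f S A]
ffffSAAAA ⇒ fffffSAAAAA   [S → f S A]
fffffSAAAAA ⇒ fffffuAAAAA   [S → u]
fffffuAAAAA ⇒ fffffufAfAAAA   [A → f A f]
fffffufAfAAAA ⇒ fffffufifAAAA   [A → i]
fffffufifAAAA ⇒ fffffufiffAfAAA   [A → f A f]
fffffufiffAfAAA ⇒ fffffufifffAffAAA   [A → f A f]
fffffufifffAffAAA ⇒ fffffufifffiffAAA   [A → i]
fffffufifffiffAAA ⇒ fffffufifffiffiAA   [A → i]
fffffufifffiffiAA ⇒ fffffufifffiffiiA   [A → i]
fffffufifffiffiiA ⇒ fffffufifffiffiii   [A → i]

S⇒fSA⇒ffSAA⇒fffSAAA⇒ffffSAAAA⇒fffffSAAAAA⇒fffffuAAAAA⇒fffffufAfAAAA⇒fffffufifAAAA⇒fffffufiffAfAAA⇒fffffufifffAffAAA⇒fffffufifffiffAAA⇒fffffufifffiffiAA⇒fffffufifffiffiiA⇒fffffufifffiffiii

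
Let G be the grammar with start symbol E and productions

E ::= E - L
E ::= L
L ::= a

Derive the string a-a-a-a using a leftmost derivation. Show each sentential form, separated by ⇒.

E ⇒ E-L ⇒ E-L-L ⇒ E-L-L-L ⇒ L-L-L-L ⇒ a-L-L-L ⇒ a-a-L-L ⇒ a-a-a-L ⇒ a-a-a-a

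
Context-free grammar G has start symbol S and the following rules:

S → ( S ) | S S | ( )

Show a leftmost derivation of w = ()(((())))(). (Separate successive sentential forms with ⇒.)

S ⇒ SS ⇒ ()S ⇒ ()SS ⇒ ()(S)S ⇒ ()((S))S ⇒ ()(((S)))S ⇒ ()(((())))S ⇒ ()(((())))()

S ⇒ SS   [S → S S]
SS ⇒ ()S   [S → ( )]
()S ⇒ ()SS   [S → S S]
()SS ⇒ ()(S)S   [S → ( S )]
()(S)S ⇒ ()((S))S   [S → ( S )]
()((S))S ⇒ ()(((S)))S   [S → ( S )]
()(((S)))S ⇒ ()(((())))S   [S → ( )]
()(((())))S ⇒ ()(((())))()   [S → ( )]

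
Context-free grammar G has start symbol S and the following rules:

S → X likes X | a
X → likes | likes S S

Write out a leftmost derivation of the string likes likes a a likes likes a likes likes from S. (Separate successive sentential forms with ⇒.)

S ⇒ X likes X ⇒ likes S S likes X ⇒ likes X likes X S likes X ⇒ likes likes S S likes X S likes X ⇒ likes likes a S likes X S likes X ⇒ likes likes a a likes X S likes X ⇒ likes likes a a likes likes S likes X ⇒ likes likes a a likes likes a likes X ⇒ likes likes a a likes likes a likes likes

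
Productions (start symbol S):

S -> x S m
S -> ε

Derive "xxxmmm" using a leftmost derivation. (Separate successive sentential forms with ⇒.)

S ⇒ xSm   [S -> x S m]
xSm ⇒ xxSmm   [S -> x S m]
xxSmm ⇒ xxxSmmm   [S -> x S m]
xxxSmmm ⇒ xxxmmm   [S -> ε]

S⇒xSm⇒xxSmm⇒xxxSmmm⇒xxxmmm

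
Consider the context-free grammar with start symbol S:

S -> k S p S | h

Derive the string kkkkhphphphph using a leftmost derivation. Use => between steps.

S => kSpS => kkSpSpS => kkkSpSpSpS => kkkkSpSpSpSpS => kkkkhpSpSpSpS => kkkkhphpSpSpS => kkkkhphphpSpS => kkkkhphphphpS => kkkkhphphphph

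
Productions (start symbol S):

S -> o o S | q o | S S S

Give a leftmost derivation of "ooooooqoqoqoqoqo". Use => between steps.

S => ooS => ooooS => ooooooS => ooooooSSS => ooooooSSSSS => ooooooqoSSSS => ooooooqoqoSSS => ooooooqoqoqoSS => ooooooqoqoqoqoS => ooooooqoqoqoqoqo

S => ooS   [S -> o o S]
ooS => ooooS   [S -> o o S]
ooooS => ooooooS   [S -> o o S]
ooooooS => ooooooSSS   [S -> S S S]
ooooooSSS => ooooooSSSSS   [S -> S S S]
ooooooSSSSS => ooooooqoSSSS   [S -> q o]
ooooooqoSSSS => ooooooqoqoSSS   [S -> q o]
ooooooqoqoSSS => ooooooqoqoqoSS   [S -> q o]
ooooooqoqoqoSS => ooooooqoqoqoqoS   [S -> q o]
ooooooqoqoqoqoS => ooooooqoqoqoqoqo   [S -> q o]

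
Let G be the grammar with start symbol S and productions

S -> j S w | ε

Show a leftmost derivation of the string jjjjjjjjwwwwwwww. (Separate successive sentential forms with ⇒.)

S ⇒ jSw ⇒ jjSww ⇒ jjjSwww ⇒ jjjjSwwww ⇒ jjjjjSwwwww ⇒ jjjjjjSwwwwww ⇒ jjjjjjjSwwwwwww ⇒ jjjjjjjjSwwwwwwww ⇒ jjjjjjjjwwwwwwww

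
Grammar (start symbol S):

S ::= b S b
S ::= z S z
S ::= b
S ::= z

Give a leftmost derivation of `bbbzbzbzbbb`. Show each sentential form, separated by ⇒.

S ⇒ bSb ⇒ bbSbb ⇒ bbbSbbb ⇒ bbbzSzbbb ⇒ bbbzbSbzbbb ⇒ bbbzbzbzbbb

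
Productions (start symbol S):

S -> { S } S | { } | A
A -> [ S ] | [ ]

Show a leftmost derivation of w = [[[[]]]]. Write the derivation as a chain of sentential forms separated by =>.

S => A => [S] => [A] => [[S]] => [[A]] => [[[S]]] => [[[A]]] => [[[[]]]]

S => A   [S -> A]
A => [S]   [A -> [ S ]]
[S] => [A]   [S -> A]
[A] => [[S]]   [A -> [ S ]]
[[S]] => [[A]]   [S -> A]
[[A]] => [[[S]]]   [A -> [ S ]]
[[[S]]] => [[[A]]]   [S -> A]
[[[A]]] => [[[[]]]]   [A -> [ ]]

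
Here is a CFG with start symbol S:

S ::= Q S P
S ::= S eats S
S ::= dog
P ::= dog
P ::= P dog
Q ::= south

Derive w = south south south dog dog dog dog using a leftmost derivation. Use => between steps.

S => Q S P   [S ::= Q S P]
Q S P => south S P   [Q ::= south]
south S P => south Q S P P   [S ::= Q S P]
south Q S P P => south south S P P   [Q ::= south]
south south S P P => south south Q S P P P   [S ::= Q S P]
south south Q S P P P => south south south S P P P   [Q ::= south]
south south south S P P P => south south south dog P P P   [S ::= dog]
south south south dog P P P => south south south dog dog P P   [P ::= dog]
south south south dog dog P P => south south south dog dog dog P   [P ::= dog]
south south south dog dog dog P => south south south dog dog dog dog   [P ::= dog]

S => Q S P => south S P => south Q S P P => south south S P P => south south Q S P P P => south south south S P P P => south south south dog P P P => south south south dog dog P P => south south south dog dog dog P => south south south dog dog dog dog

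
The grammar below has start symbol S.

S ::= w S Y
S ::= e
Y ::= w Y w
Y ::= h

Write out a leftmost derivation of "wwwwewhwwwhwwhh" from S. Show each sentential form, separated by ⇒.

S ⇒ wSY ⇒ wwSYY ⇒ wwwSYYY ⇒ wwwwSYYYY ⇒ wwwweYYYY ⇒ wwwwewYwYYY ⇒ wwwwewhwYYY ⇒ wwwwewhwwYwYY ⇒ wwwwewhwwwYwwYY ⇒ wwwwewhwwwhwwYY ⇒ wwwwewhwwwhwwhY ⇒ wwwwewhwwwhwwhh

S ⇒ wSY   [S ::= w S Y]
wSY ⇒ wwSYY   [S ::= w S Y]
wwSYY ⇒ wwwSYYY   [S ::= w S Y]
wwwSYYY ⇒ wwwwSYYYY   [S ::= w S Y]
wwwwSYYYY ⇒ wwwweYYYY   [S ::= e]
wwwweYYYY ⇒ wwwwewYwYYY   [Y ::= w Y w]
wwwwewYwYYY ⇒ wwwwewhwYYY   [Y ::= h]
wwwwewhwYYY ⇒ wwwwewhwwYwYY   [Y ::= w Y w]
wwwwewhwwYwYY ⇒ wwwwewhwwwYwwYY   [Y ::= w Y w]
wwwwewhwwwYwwYY ⇒ wwwwewhwwwhwwYY   [Y ::= h]
wwwwewhwwwhwwYY ⇒ wwwwewhwwwhwwhY   [Y ::= h]
wwwwewhwwwhwwhY ⇒ wwwwewhwwwhwwhh   [Y ::= h]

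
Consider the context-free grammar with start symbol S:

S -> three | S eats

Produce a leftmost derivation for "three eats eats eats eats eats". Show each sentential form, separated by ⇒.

S ⇒ S eats   [S -> S eats]
S eats ⇒ S eats eats   [S -> S eats]
S eats eats ⇒ S eats eats eats   [S -> S eats]
S eats eats eats ⇒ S eats eats eats eats   [S -> S eats]
S eats eats eats eats ⇒ S eats eats eats eats eats   [S -> S eats]
S eats eats eats eats eats ⇒ three eats eats eats eats eats   [S -> three]

S ⇒ S eats ⇒ S eats eats ⇒ S eats eats eats ⇒ S eats eats eats eats ⇒ S eats eats eats eats eats ⇒ three eats eats eats eats eats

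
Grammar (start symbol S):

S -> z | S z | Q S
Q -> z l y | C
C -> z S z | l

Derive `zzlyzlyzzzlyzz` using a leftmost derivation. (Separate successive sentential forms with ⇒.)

S ⇒ QS ⇒ CS ⇒ zSzS ⇒ zQSzS ⇒ zzlySzS ⇒ zzlyQSzS ⇒ zzlyzlySzS ⇒ zzlyzlyzzS ⇒ zzlyzlyzzQS ⇒ zzlyzlyzzzlyS ⇒ zzlyzlyzzzlySz ⇒ zzlyzlyzzzlyzz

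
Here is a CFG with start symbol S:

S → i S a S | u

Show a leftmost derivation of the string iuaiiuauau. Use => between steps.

S => iSaS   [S → i S a S]
iSaS => iuaS   [S → u]
iuaS => iuaiSaS   [S → i S a S]
iuaiSaS => iuaiiSaSaS   [S → i S a S]
iuaiiSaSaS => iuaiiuaSaS   [S → u]
iuaiiuaSaS => iuaiiuauaS   [S → u]
iuaiiuauaS => iuaiiuauau   [S → u]

S => iSaS => iuaS => iuaiSaS => iuaiiSaSaS => iuaiiuaSaS => iuaiiuauaS => iuaiiuauau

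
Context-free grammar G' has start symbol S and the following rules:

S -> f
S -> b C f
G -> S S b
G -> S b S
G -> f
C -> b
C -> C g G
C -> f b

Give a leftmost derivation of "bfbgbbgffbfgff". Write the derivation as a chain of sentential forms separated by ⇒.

S ⇒ bCf   [S -> b C f]
bCf ⇒ bCgGf   [C -> C g G]
bCgGf ⇒ bCgGgGf   [C -> C g G]
bCgGgGf ⇒ bfbgGgGf   [C -> f b]
bfbgGgGf ⇒ bfbgSbSgGf   [G -> S b S]
bfbgSbSgGf ⇒ bfbgbCfbSgGf   [S -> b C f]
bfbgbCfbSgGf ⇒ bfbgbCgGfbSgGf   [C -> C g G]
bfbgbCgGfbSgGf ⇒ bfbgbbgGfbSgGf   [C -> b]
bfbgbbgGfbSgGf ⇒ bfbgbbgffbSgGf   [G -> f]
bfbgbbgffbSgGf ⇒ bfbgbbgffbfgGf   [S -> f]
bfbgbbgffbfgGf ⇒ bfbgbbgffbfgff   [G -> f]

S ⇒ bCf ⇒ bCgGf ⇒ bCgGgGf ⇒ bfbgGgGf ⇒ bfbgSbSgGf ⇒ bfbgbCfbSgGf ⇒ bfbgbCgGfbSgGf ⇒ bfbgbbgGfbSgGf ⇒ bfbgbbgffbSgGf ⇒ bfbgbbgffbfgGf ⇒ bfbgbbgffbfgff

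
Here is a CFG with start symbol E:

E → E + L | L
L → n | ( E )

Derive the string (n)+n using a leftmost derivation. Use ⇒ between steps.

E ⇒ E+L   [E → E + L]
E+L ⇒ L+L   [E → L]
L+L ⇒ (E)+L   [L → ( E )]
(E)+L ⇒ (L)+L   [E → L]
(L)+L ⇒ (n)+L   [L → n]
(n)+L ⇒ (n)+n   [L → n]

E ⇒ E+L ⇒ L+L ⇒ (E)+L ⇒ (L)+L ⇒ (n)+L ⇒ (n)+n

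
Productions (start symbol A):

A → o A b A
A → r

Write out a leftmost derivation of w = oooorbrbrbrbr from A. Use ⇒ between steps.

A ⇒ oAbA   [A → o A b A]
oAbA ⇒ ooAbAbA   [A → o A b A]
ooAbAbA ⇒ oooAbAbAbA   [A → o A b A]
oooAbAbAbA ⇒ ooooAbAbAbAbA   [A → o A b A]
ooooAbAbAbAbA ⇒ oooorbAbAbAbA   [A → r]
oooorbAbAbAbA ⇒ oooorbrbAbAbA   [A → r]
oooorbrbAbAbA ⇒ oooorbrbrbAbA   [A → r]
oooorbrbrbAbA ⇒ oooorbrbrbrbA   [A → r]
oooorbrbrbrbA ⇒ oooorbrbrbrbr   [A → r]

A ⇒ oAbA ⇒ ooAbAbA ⇒ oooAbAbAbA ⇒ ooooAbAbAbAbA ⇒ oooorbAbAbAbA ⇒ oooorbrbAbAbA ⇒ oooorbrbrbAbA ⇒ oooorbrbrbrbA ⇒ oooorbrbrbrbr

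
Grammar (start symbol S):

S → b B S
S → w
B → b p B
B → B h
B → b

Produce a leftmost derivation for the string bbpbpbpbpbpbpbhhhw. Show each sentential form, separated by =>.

S=>bBS=>bbpBS=>bbpbpBS=>bbpbpbpBS=>bbpbpbpbpBS=>bbpbpbpbpbpBS=>bbpbpbpbpbpBhS=>bbpbpbpbpbpbpBhS=>bbpbpbpbpbpbpBhhS=>bbpbpbpbpbpbpBhhhS=>bbpbpbpbpbpbpbhhhS=>bbpbpbpbpbpbpbhhhw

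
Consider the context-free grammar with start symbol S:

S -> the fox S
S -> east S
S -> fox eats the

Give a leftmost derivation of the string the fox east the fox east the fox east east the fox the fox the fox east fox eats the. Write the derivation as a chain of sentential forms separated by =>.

S => the fox S   [S -> the fox S]
the fox S => the fox east S   [S -> east S]
the fox east S => the fox east the fox S   [S -> the fox S]
the fox east the fox S => the fox east the fox east S   [S -> east S]
the fox east the fox east S => the fox east the fox east the fox S   [S -> the fox S]
the fox east the fox east the fox S => the fox east the fox east the fox east S   [S -> east S]
the fox east the fox east the fox east S => the fox east the fox east the fox east east S   [S -> east S]
the fox east the fox east the fox east east S => the fox east the fox east the fox east east the fox S   [S -> the fox S]
the fox east the fox east the fox east east the fox S => the fox east the fox east the fox east east the fox the fox S   [S -> the fox S]
the fox east the fox east the fox east east the fox the fox S => the fox east the fox east the fox east east the fox the fox the fox S   [S -> the fox S]
the fox east the fox east the fox east east the fox the fox the fox S => the fox east the fox east the fox east east the fox the fox the fox east S   [S -> east S]
the fox east the fox east the fox east east the fox the fox the fox east S => the fox east the fox east the fox east east the fox the fox the fox east fox eats the   [S -> fox eats the]

S => the fox S => the fox east S => the fox east the fox S => the fox east the fox east S => the fox east the fox east the fox S => the fox east the fox east the fox east S => the fox east the fox east the fox east east S => the fox east the fox east the fox east east the fox S => the fox east the fox east the fox east east the fox the fox S => the fox east the fox east the fox east east the fox the fox the fox S => the fox east the fox east the fox east east the fox the fox the fox east S => the fox east the fox east the fox east east the fox the fox the fox east fox eats the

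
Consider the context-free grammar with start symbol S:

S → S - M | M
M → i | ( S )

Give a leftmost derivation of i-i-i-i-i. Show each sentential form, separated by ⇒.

S⇒S-M⇒S-M-M⇒S-M-M-M⇒S-M-M-M-M⇒M-M-M-M-M⇒i-M-M-M-M⇒i-i-M-M-M⇒i-i-i-M-M⇒i-i-i-i-M⇒i-i-i-i-i

S ⇒ S-M   [S → S - M]
S-M ⇒ S-M-M   [S → S - M]
S-M-M ⇒ S-M-M-M   [S → S - M]
S-M-M-M ⇒ S-M-M-M-M   [S → S - M]
S-M-M-M-M ⇒ M-M-M-M-M   [S → M]
M-M-M-M-M ⇒ i-M-M-M-M   [M → i]
i-M-M-M-M ⇒ i-i-M-M-M   [M → i]
i-i-M-M-M ⇒ i-i-i-M-M   [M → i]
i-i-i-M-M ⇒ i-i-i-i-M   [M → i]
i-i-i-i-M ⇒ i-i-i-i-i   [M → i]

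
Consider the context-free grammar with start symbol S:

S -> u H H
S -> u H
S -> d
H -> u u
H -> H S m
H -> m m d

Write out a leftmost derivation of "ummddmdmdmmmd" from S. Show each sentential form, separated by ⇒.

S ⇒ uHH ⇒ uHSmH ⇒ uHSmSmH ⇒ uHSmSmSmH ⇒ ummdSmSmSmH ⇒ ummddmSmSmH ⇒ ummddmdmSmH ⇒ ummddmdmdmH ⇒ ummddmdmdmmmd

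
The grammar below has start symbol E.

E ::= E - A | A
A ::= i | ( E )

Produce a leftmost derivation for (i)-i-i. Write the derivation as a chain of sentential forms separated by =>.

E => E-A   [E ::= E - A]
E-A => E-A-A   [E ::= E - A]
E-A-A => A-A-A   [E ::= A]
A-A-A => (E)-A-A   [A ::= ( E )]
(E)-A-A => (A)-A-A   [E ::= A]
(A)-A-A => (i)-A-A   [A ::= i]
(i)-A-A => (i)-i-A   [A ::= i]
(i)-i-A => (i)-i-i   [A ::= i]

E => E-A => E-A-A => A-A-A => (E)-A-A => (A)-A-A => (i)-A-A => (i)-i-A => (i)-i-i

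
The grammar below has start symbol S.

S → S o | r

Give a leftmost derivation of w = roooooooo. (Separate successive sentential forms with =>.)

S => So => Soo => Sooo => Soooo => Sooooo => Soooooo => Sooooooo => Soooooooo => roooooooo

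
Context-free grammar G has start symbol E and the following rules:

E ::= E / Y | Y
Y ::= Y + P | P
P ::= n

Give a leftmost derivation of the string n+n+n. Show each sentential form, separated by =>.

E => Y => Y+P => Y+P+P => P+P+P => n+P+P => n+n+P => n+n+n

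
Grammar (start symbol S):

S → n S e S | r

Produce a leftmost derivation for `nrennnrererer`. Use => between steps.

S=>nSeS=>nreS=>nrenSeS=>nrennSeSeS=>nrennnSeSeSeS=>nrennnreSeSeS=>nrennnrereSeS=>nrennnrerereS=>nrennnrererer

S => nSeS   [S → n S e S]
nSeS => nreS   [S → r]
nreS => nrenSeS   [S → n S e S]
nrenSeS => nrennSeSeS   [S → n S e S]
nrennSeSeS => nrennnSeSeSeS   [S → n S e S]
nrennnSeSeSeS => nrennnreSeSeS   [S → r]
nrennnreSeSeS => nrennnrereSeS   [S → r]
nrennnrereSeS => nrennnrerereS   [S → r]
nrennnrerereS => nrennnrererer   [S → r]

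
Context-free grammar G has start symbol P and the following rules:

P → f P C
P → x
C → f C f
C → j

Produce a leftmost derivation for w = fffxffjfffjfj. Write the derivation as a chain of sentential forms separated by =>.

P => fPC => ffPCC => fffPCCC => fffxCCC => fffxfCfCC => fffxffCffCC => fffxffjffCC => fffxffjfffCfC => fffxffjfffjfC => fffxffjfffjfj

P => fPC   [P → f P C]
fPC => ffPCC   [P → f P C]
ffPCC => fffPCCC   [P → f P C]
fffPCCC => fffxCCC   [P → x]
fffxCCC => fffxfCfCC   [C → f C f]
fffxfCfCC => fffxffCffCC   [C → f C f]
fffxffCffCC => fffxffjffCC   [C → j]
fffxffjffCC => fffxffjfffCfC   [C → f C f]
fffxffjfffCfC => fffxffjfffjfC   [C → j]
fffxffjfffjfC => fffxffjfffjfj   [C → j]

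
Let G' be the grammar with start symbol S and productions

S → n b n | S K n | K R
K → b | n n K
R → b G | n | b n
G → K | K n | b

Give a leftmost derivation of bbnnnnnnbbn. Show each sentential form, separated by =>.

S => SKn => KRKn => bRKn => bbGKn => bbKKn => bbnnKKn => bbnnnnKKn => bbnnnnnnKKn => bbnnnnnnbKn => bbnnnnnnbbn

S => SKn   [S → S K n]
SKn => KRKn   [S → K R]
KRKn => bRKn   [K → b]
bRKn => bbGKn   [R → b G]
bbGKn => bbKKn   [G → K]
bbKKn => bbnnKKn   [K → n n K]
bbnnKKn => bbnnnnKKn   [K → n n K]
bbnnnnKKn => bbnnnnnnKKn   [K → n n K]
bbnnnnnnKKn => bbnnnnnnbKn   [K → b]
bbnnnnnnbKn => bbnnnnnnbbn   [K → b]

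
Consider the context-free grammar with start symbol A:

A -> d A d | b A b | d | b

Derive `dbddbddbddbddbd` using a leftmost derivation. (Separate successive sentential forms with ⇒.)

A ⇒ dAd   [A -> d A d]
dAd ⇒ dbAbd   [A -> b A b]
dbAbd ⇒ dbdAdbd   [A -> d A d]
dbdAdbd ⇒ dbddAddbd   [A -> d A d]
dbddAddbd ⇒ dbddbAbddbd   [A -> b A b]
dbddbAbddbd ⇒ dbddbdAdbddbd   [A -> d A d]
dbddbdAdbddbd ⇒ dbddbddAddbddbd   [A -> d A d]
dbddbddAddbddbd ⇒ dbddbddbddbddbd   [A -> b]

A⇒dAd⇒dbAbd⇒dbdAdbd⇒dbddAddbd⇒dbddbAbddbd⇒dbddbdAdbddbd⇒dbddbddAddbddbd⇒dbddbddbddbddbd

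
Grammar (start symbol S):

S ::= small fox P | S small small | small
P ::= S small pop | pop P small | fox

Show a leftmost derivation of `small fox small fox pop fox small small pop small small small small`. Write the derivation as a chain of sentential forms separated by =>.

S => S small small   [S ::= S small small]
S small small => S small small small small   [S ::= S small small]
S small small small small => small fox P small small small small   [S ::= small fox P]
small fox P small small small small => small fox S small pop small small small small   [P ::= S small pop]
small fox S small pop small small small small => small fox small fox P small pop small small small small   [S ::= small fox P]
small fox small fox P small pop small small small small => small fox small fox pop P small small pop small small small small   [P ::= pop P small]
small fox small fox pop P small small pop small small small small => small fox small fox pop fox small small pop small small small small   [P ::= fox]

S => S small small => S small small small small => small fox P small small small small => small fox S small pop small small small small => small fox small fox P small pop small small small small => small fox small fox pop P small small pop small small small small => small fox small fox pop fox small small pop small small small small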